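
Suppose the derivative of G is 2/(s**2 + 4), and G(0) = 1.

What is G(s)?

G(s) = atan(s/2) + 1

Any candidate G(s) must reproduce the stated G'(s) exactly.
A general antiderivative is atan(s/2) + C.
The condition gives C = 1 - (0) = 1.
So G(s) = atan(s/2) + 1.
Check: d/ds[atan(s/2) + 1] = 2/(s**2 + 4) = G'(s).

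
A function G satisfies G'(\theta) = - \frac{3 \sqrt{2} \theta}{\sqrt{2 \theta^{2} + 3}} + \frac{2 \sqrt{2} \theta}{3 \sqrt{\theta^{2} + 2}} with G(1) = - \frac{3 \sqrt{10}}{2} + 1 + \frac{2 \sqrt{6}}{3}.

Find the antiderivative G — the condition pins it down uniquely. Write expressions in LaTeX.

G(\theta) = \frac{4 \sqrt{\frac{\theta^{2}}{2} + 1}}{3} - 3 \sqrt{\theta^{2} + \frac{3}{2}} + 1

Integrate term by term and add the pieces.
A general antiderivative is \frac{4 \sqrt{\frac{\theta^{2}}{2} + 1}}{3} - 3 \sqrt{\theta^{2} + \frac{3}{2}} + C.
The condition gives C = - \frac{3 \sqrt{10}}{2} + 1 + \frac{2 \sqrt{6}}{3} - (- \frac{3 \sqrt{10}}{2} + \frac{2 \sqrt{6}}{3}) = 1.
So G(\theta) = \frac{4 \sqrt{\frac{\theta^{2}}{2} + 1}}{3} - 3 \sqrt{\theta^{2} + \frac{3}{2}} + 1.
Check: d/d\theta[\frac{4 \sqrt{\frac{\theta^{2}}{2} + 1}}{3} - 3 \sqrt{\theta^{2} + \frac{3}{2}} + 1] = \frac{- 9 \sqrt{2} \theta \sqrt{\theta^{2} + 2} + 2 \sqrt{2} \theta \sqrt{2 \theta^{2} + 3}}{3 \sqrt{\theta^{2} + 2} \sqrt{2 \theta^{2} + 3}}, which equals G'(\theta).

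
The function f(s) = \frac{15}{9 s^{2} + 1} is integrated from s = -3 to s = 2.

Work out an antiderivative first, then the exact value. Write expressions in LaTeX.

Any candidate F(s) must reproduce f(s) exactly when differentiated.
F(s) = 5 \operatorname{atan}{\left(3 s \right)} is an antiderivative of f.
Check: d/ds[5 \operatorname{atan}{\left(3 s \right)}] = \frac{15}{9 s^{2} + 1} = f(s).
F(2) = 5 \operatorname{atan}{\left(6 \right)}; F(-3) = - 5 \operatorname{atan}{\left(9 \right)}.
Integral = F(2) - F(-3) = 5 \operatorname{atan}{\left(6 \right)} + 5 \operatorname{atan}{\left(9 \right)}.

Antiderivative: F(s) = 5 \operatorname{atan}{\left(3 s \right)}; value = 5 \operatorname{atan}{\left(6 \right)} + 5 \operatorname{atan}{\left(9 \right)}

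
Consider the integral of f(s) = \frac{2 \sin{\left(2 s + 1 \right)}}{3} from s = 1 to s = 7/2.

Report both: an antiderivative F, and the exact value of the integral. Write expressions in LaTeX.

Whatever form F(s) takes, F'(s) = f(s) is non-negotiable.
F(s) = - \frac{\cos{\left(2 s + 1 \right)}}{3} is an antiderivative of f.
Check: d/ds[- \frac{\cos{\left(2 s + 1 \right)}}{3}] = \frac{2 \sin{\left(2 s + 1 \right)}}{3} = f(s).
F(7/2) = - \frac{\cos{\left(8 \right)}}{3}; F(1) = - \frac{\cos{\left(3 \right)}}{3}.
Integral = F(7/2) - F(1) = \frac{\cos{\left(3 \right)}}{3} - \frac{\cos{\left(8 \right)}}{3}.

Antiderivative: F(s) = - \frac{\cos{\left(2 s + 1 \right)}}{3}; value = \frac{\cos{\left(3 \right)}}{3} - \frac{\cos{\left(8 \right)}}{3}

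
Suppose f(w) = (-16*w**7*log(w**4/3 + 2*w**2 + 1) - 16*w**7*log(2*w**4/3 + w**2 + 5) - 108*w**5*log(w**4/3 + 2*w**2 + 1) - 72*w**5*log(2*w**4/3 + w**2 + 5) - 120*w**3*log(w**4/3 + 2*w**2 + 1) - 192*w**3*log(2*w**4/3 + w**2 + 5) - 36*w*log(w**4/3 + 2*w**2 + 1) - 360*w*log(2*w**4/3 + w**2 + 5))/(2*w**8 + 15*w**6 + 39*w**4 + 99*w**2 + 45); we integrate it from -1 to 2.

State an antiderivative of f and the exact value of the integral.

f has the shape u'v + uv' for u = -2*log(w**4/3 + 2*w**2 + 1) and v = log(2*w**4/3 + w**2 + 5) — it is the derivative of the product u*v.
F(w) = -2*log(w**4/3 + 2*w**2 + 1)*log(2*w**4/3 + w**2 + 5) is an antiderivative of f.
Check: d/dw[-2*log(w**4/3 + 2*w**2 + 1)*log(2*w**4/3 + w**2 + 5)] = (-16*w**7*log(w**4/3 + 2*w**2 + 1) - 16*w**7*log(2*w**4/3 + w**2 + 5) - 108*w**5*log(w**4/3 + 2*w**2 + 1) - 72*w**5*log(2*w**4/3 + w**2 + 5) - 120*w**3*log(w**4/3 + 2*w**2 + 1) - 192*w**3*log(2*w**4/3 + w**2 + 5) - 36*w*log(w**4/3 + 2*w**2 + 1) - 360*w*log(2*w**4/3 + w**2 + 5))/(2*w**8 + 15*w**6 + 39*w**4 + 99*w**2 + 45) = f(w).
F(2) = -2*log(43/3)*log(59/3); F(-1) = -2*log(10/3)*log(20/3).
Integral = F(2) - F(-1) = -2*log(43/3)*log(59/3) + 2*log(10/3)*log(20/3).

Antiderivative: F(w) = -2*log(w**4/3 + 2*w**2 + 1)*log(2*w**4/3 + w**2 + 5); value = -2*log(43/3)*log(59/3) + 2*log(10/3)*log(20/3)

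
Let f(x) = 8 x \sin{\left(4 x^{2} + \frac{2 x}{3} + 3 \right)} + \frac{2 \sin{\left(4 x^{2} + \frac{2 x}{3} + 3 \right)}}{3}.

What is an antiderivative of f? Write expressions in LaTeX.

An antiderivative is F(x) = - \cos{\left(4 x^{2} + \frac{2 x}{3} + 3 \right)}.

f matches the chain-rule pattern g'(h)*h' with inner function h(x) = 4 x^{2} + \frac{2 x}{3} + 3; substituting u = h(x) collapses the integral.
Check: d/dx[- \cos{\left(4 x^{2} + \frac{2 x}{3} + 3 \right)}] = 8 x \sin{\left(4 x^{2} + \frac{2 x}{3} + 3 \right)} + \frac{2 \sin{\left(4 x^{2} + \frac{2 x}{3} + 3 \right)}}{3} = f(x).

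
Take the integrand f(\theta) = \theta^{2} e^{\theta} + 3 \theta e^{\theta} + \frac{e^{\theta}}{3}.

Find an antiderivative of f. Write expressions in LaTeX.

Recognize the product-rule pattern: f = u'v + uv' with u = \theta^{2} + \theta - \frac{2}{3}, v = e^{\theta}, so integration by parts undoes it.
Check: d/d\theta[\frac{\left(3 \theta^{2} + 3 \theta - 2\right) e^{\theta}}{3}] = \theta^{2} e^{\theta} + 3 \theta e^{\theta} + \frac{e^{\theta}}{3} = f(\theta).

An antiderivative is F(\theta) = \frac{\left(3 \theta^{2} + 3 \theta - 2\right) e^{\theta}}{3}.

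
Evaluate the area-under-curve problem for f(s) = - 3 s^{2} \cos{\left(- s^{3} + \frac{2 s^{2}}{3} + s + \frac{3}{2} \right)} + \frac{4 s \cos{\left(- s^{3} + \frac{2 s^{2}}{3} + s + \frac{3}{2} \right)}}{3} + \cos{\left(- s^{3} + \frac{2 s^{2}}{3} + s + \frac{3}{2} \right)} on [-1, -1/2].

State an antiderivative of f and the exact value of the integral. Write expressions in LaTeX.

The substitution u = - s^{3} + \frac{2 s^{2}}{3} + s + \frac{3}{2} works: f is exactly (dF/du)*(du/ds) for that inner function.
F(s) = \sin{\left(- s^{3} + \frac{2 s^{2}}{3} + s + \frac{3}{2} \right)} is an antiderivative of f.
Check: d/ds[\sin{\left(- s^{3} + \frac{2 s^{2}}{3} + s + \frac{3}{2} \right)}] = - 3 s^{2} \cos{\left(- s^{3} + \frac{2 s^{2}}{3} + s + \frac{3}{2} \right)} + \frac{4 s \cos{\left(- s^{3} + \frac{2 s^{2}}{3} + s + \frac{3}{2} \right)}}{3} + \cos{\left(- s^{3} + \frac{2 s^{2}}{3} + s + \frac{3}{2} \right)} = f(s).
F(-1/2) = \sin{\left(\frac{31}{24} \right)}; F(-1) = \sin{\left(\frac{13}{6} \right)}.
Integral = F(-1/2) - F(-1) = - \sin{\left(\frac{13}{6} \right)} + \sin{\left(\frac{31}{24} \right)}.

Antiderivative: F(s) = \sin{\left(- s^{3} + \frac{2 s^{2}}{3} + s + \frac{3}{2} \right)}; value = - \sin{\left(\frac{13}{6} \right)} + \sin{\left(\frac{31}{24} \right)}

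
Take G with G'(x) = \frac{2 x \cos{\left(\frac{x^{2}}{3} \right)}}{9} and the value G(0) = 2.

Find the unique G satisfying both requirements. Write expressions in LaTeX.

G'(x) matches the chain-rule pattern g'(h)*h' with inner function h(x) = \frac{x^{2}}{3}; substituting u = h(x) collapses the integral.
A general antiderivative is \frac{\sin{\left(\frac{x^{2}}{3} \right)}}{3} + C.
The condition gives C = 2 - (0) = 2.
So G(x) = \frac{\sin{\left(\frac{x^{2}}{3} \right)}}{3} + 2.
Check: d/dx[\frac{\sin{\left(\frac{x^{2}}{3} \right)}}{3} + 2] = \frac{2 x \cos{\left(\frac{x^{2}}{3} \right)}}{9} = G'(x).

G(x) = \frac{\sin{\left(\frac{x^{2}}{3} \right)}}{3} + 2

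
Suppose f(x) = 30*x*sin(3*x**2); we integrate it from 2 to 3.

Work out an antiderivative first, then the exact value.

Antiderivative: F(x) = -5*cos(3*x**2); value = -5*cos(27) + 5*cos(12)

The substitution u = 3*x**2 works: f is exactly (dF/du)*(du/dx) for that inner function.
F(x) = -5*cos(3*x**2) is an antiderivative of f.
Check: d/dx[-5*cos(3*x**2)] = 30*x*sin(3*x**2) = f(x).
F(3) = -5*cos(27); F(2) = -5*cos(12).
Integral = F(3) - F(2) = -5*cos(27) + 5*cos(12).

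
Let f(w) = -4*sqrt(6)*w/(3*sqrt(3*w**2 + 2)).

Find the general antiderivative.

The substitution u = 2*w**2 + 4/3 works: f is exactly (dF/du)*(du/dw) for that inner function.
Check: d/dw[-4*sqrt(6)*sqrt(3*w**2 + 2)/9] = -4*sqrt(6)*w/(3*sqrt(3*w**2 + 2)) = f(w).

F(w) = -4*sqrt(6)*sqrt(3*w**2 + 2)/9 + C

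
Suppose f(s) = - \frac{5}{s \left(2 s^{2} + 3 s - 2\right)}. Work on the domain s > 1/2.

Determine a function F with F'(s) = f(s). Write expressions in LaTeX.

An antiderivative is F(s) = \frac{5 \log{\left(s \right)} - 4 \log{\left(s - \frac{1}{2} \right)} - \log{\left(s + 2 \right)}}{2}.

Factor the denominator (s \left(s + 2\right) \left(2 s - 1\right)) and decompose: f = - \frac{4}{2 s - 1} - \frac{1}{2 \left(s + 2\right)} + \frac{5}{2 s}; each piece integrates to a log, atan, or power term.
Check: d/ds[\frac{5 \log{\left(s \right)} - 4 \log{\left(s - \frac{1}{2} \right)} - \log{\left(s + 2 \right)}}{2}] = - \frac{5}{2 s^{3} + 3 s^{2} - 2 s}, which equals f(s).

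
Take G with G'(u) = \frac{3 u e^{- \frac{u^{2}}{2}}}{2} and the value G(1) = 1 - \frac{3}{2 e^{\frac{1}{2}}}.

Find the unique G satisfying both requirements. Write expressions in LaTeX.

The substitution w = - \frac{u^{2}}{2} works: G'(u) is exactly (dG/dw)*(dw/du) for that inner function.
A general antiderivative is - \frac{3 e^{- \frac{u^{2}}{2}}}{2} + C.
The condition gives C = 1 - \frac{3}{2 e^{\frac{1}{2}}} - (- \frac{3}{2 e^{\frac{1}{2}}}) = 1.
So G(u) = 1 - \frac{3 e^{- \frac{u^{2}}{2}}}{2}.
Check: d/du[1 - \frac{3 e^{- \frac{u^{2}}{2}}}{2}] = \frac{3 u e^{- \frac{u^{2}}{2}}}{2} = G'(u).

G(u) = 1 - \frac{3 e^{- \frac{u^{2}}{2}}}{2}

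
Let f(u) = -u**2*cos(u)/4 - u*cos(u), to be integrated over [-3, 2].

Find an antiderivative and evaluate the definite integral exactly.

The integrand splits into summands that can be handled one at a time.
F(u) = -u**2*sin(u)/4 - u*sin(u) - u*cos(u)/2 + sin(u)/2 - cos(u) is an antiderivative of f.
Check: d/du[-u**2*sin(u)/4 - u*sin(u) - u*cos(u)/2 + sin(u)/2 - cos(u)] = -u**2*cos(u)/4 - u*cos(u) = f(u).
F(2) = -5*sin(2)/2 - 2*cos(2); F(-3) = cos(3)/2 - 5*sin(3)/4.
Integral = F(2) - F(-3) = -5*sin(2)/2 + 5*sin(3)/4 - cos(3)/2 - 2*cos(2).

Antiderivative: F(u) = -u**2*sin(u)/4 - u*sin(u) - u*cos(u)/2 + sin(u)/2 - cos(u); value = -5*sin(2)/2 + 5*sin(3)/4 - cos(3)/2 - 2*cos(2)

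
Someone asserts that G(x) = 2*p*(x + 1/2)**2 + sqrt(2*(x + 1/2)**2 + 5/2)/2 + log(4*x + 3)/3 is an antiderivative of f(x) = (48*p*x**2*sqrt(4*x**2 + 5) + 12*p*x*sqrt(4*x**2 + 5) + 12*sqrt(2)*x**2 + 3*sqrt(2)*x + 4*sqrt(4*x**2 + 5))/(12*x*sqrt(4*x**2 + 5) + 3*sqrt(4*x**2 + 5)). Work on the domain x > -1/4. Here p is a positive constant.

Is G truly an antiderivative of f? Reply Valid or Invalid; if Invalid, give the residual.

d/dx[G] = (96*p*x**2*sqrt(4*x**2 + 4*x + 6) + 120*p*x*sqrt(4*x**2 + 4*x + 6) + 36*p*sqrt(4*x**2 + 4*x + 6) + 24*sqrt(2)*x**2 + 30*sqrt(2)*x + 8*sqrt(4*x**2 + 4*x + 6) + 9*sqrt(2))/(24*x*sqrt(4*x**2 + 4*x + 6) + 18*sqrt(4*x**2 + 4*x + 6))
d/dx[G] - f(x) = (192*p*x**2*sqrt(4*x**2 + 5)*sqrt(4*x**2 + 4*x + 6) + 192*p*x*sqrt(4*x**2 + 5)*sqrt(4*x**2 + 4*x + 6) + 36*p*sqrt(4*x**2 + 5)*sqrt(4*x**2 + 4*x + 6) + 96*sqrt(2)*x**3*sqrt(4*x**2 + 5) - 96*sqrt(2)*x**3*sqrt(4*x**2 + 4*x + 6) + 144*sqrt(2)*x**2*sqrt(4*x**2 + 5) - 96*sqrt(2)*x**2*sqrt(4*x**2 + 4*x + 6) + 66*sqrt(2)*x*sqrt(4*x**2 + 5) - 18*sqrt(2)*x*sqrt(4*x**2 + 4*x + 6) - 16*sqrt(4*x**2 + 5)*sqrt(4*x**2 + 4*x + 6) + 9*sqrt(2)*sqrt(4*x**2 + 5))/(96*x**2*sqrt(4*x**2 + 5)*sqrt(4*x**2 + 4*x + 6) + 96*x*sqrt(4*x**2 + 5)*sqrt(4*x**2 + 4*x + 6) + 18*sqrt(4*x**2 + 5)*sqrt(4*x**2 + 4*x + 6)) != 0.

Invalid: d/dx[G] - f = (192*p*x**2*sqrt(4*x**2 + 5)*sqrt(4*x**2 + 4*x + 6) + 192*p*x*sqrt(4*x**2 + 5)*sqrt(4*x**2 + 4*x + 6) + 36*p*sqrt(4*x**2 + 5)*sqrt(4*x**2 + 4*x + 6) + 96*sqrt(2)*x**3*sqrt(4*x**2 + 5) - 96*sqrt(2)*x**3*sqrt(4*x**2 + 4*x + 6) + 144*sqrt(2)*x**2*sqrt(4*x**2 + 5) - 96*sqrt(2)*x**2*sqrt(4*x**2 + 4*x + 6) + 66*sqrt(2)*x*sqrt(4*x**2 + 5) - 18*sqrt(2)*x*sqrt(4*x**2 + 4*x + 6) - 16*sqrt(4*x**2 + 5)*sqrt(4*x**2 + 4*x + 6) + 9*sqrt(2)*sqrt(4*x**2 + 5))/(96*x**2*sqrt(4*x**2 + 5)*sqrt(4*x**2 + 4*x + 6) + 96*x*sqrt(4*x**2 + 5)*sqrt(4*x**2 + 4*x + 6) + 18*sqrt(4*x**2 + 5)*sqrt(4*x**2 + 4*x + 6)), which is not 0.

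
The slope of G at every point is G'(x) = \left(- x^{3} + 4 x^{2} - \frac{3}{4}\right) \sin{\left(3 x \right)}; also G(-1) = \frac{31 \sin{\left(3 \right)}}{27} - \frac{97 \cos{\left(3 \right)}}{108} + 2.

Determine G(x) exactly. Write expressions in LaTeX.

Any candidate G(x) must reproduce the stated G'(x) exactly.
A general antiderivative is \frac{x^{3} \cos{\left(3 x \right)}}{3} - \frac{x^{2} \sin{\left(3 x \right)}}{3} - \frac{4 x^{2} \cos{\left(3 x \right)}}{3} + \frac{8 x \sin{\left(3 x \right)}}{9} - \frac{2 x \cos{\left(3 x \right)}}{9} + \frac{2 \sin{\left(3 x \right)}}{27} + \frac{59 \cos{\left(3 x \right)}}{108} + C.
The condition gives C = \frac{31 \sin{\left(3 \right)}}{27} - \frac{97 \cos{\left(3 \right)}}{108} + 2 - (\frac{31 \sin{\left(3 \right)}}{27} - \frac{97 \cos{\left(3 \right)}}{108}) = 2.
So G(x) = \frac{36 x^{3} \cos{\left(3 x \right)} - 36 x^{2} \sin{\left(3 x \right)} - 144 x^{2} \cos{\left(3 x \right)} + 96 x \sin{\left(3 x \right)} - 24 x \cos{\left(3 x \right)} + 8 \sin{\left(3 x \right)} + 59 \cos{\left(3 x \right)} + 216}{108}.
Check: d/dx[\frac{36 x^{3} \cos{\left(3 x \right)} - 36 x^{2} \sin{\left(3 x \right)} - 144 x^{2} \cos{\left(3 x \right)} + 96 x \sin{\left(3 x \right)} - 24 x \cos{\left(3 x \right)} + 8 \sin{\left(3 x \right)} + 59 \cos{\left(3 x \right)} + 216}{108}] = - x^{3} \sin{\left(3 x \right)} + 4 x^{2} \sin{\left(3 x \right)} - \frac{3 \sin{\left(3 x \right)}}{4}, which equals G'(x).

G(x) = \frac{36 x^{3} \cos{\left(3 x \right)} - 36 x^{2} \sin{\left(3 x \right)} - 144 x^{2} \cos{\left(3 x \right)} + 96 x \sin{\left(3 x \right)} - 24 x \cos{\left(3 x \right)} + 8 \sin{\left(3 x \right)} + 59 \cos{\left(3 x \right)} + 216}{108}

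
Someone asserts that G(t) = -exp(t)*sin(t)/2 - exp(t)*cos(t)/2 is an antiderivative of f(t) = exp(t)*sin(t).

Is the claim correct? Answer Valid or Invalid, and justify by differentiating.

Invalid: d/dt[G] - f = -exp(t)*sin(t) - exp(t)*cos(t), which is not 0.

d/dt[G] = -exp(t)*cos(t)
d/dt[G] - f(t) = -exp(t)*sin(t) - exp(t)*cos(t) != 0.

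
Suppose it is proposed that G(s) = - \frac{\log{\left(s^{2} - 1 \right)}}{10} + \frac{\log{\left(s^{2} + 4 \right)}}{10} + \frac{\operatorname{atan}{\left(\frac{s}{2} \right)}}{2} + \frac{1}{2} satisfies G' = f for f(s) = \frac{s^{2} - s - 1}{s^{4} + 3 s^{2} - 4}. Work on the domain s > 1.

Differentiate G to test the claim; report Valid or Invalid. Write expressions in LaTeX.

Valid - differentiating G returns exactly f.

d/ds[G] = \frac{s^{2} - s - 1}{s^{4} + 3 s^{2} - 4}
This equals f(s) exactly, so the claim holds.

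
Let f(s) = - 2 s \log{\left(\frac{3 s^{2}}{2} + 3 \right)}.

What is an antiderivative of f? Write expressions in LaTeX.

An antiderivative F(s) passes only if d/ds[F] lands on f(s) exactly.
Check: d/ds[- s^{2} \log{\left(\frac{3 s^{2}}{2} + 3 \right)} + s^{2} - 2 \log{\left(s^{2} + 2 \right)}] = - 2 s \log{\left(\frac{s^{2}}{2} + 1 \right)} - 2 s \log{\left(3 \right)}, which equals f(s).

An antiderivative is F(s) = - s^{2} \log{\left(\frac{3 s^{2}}{2} + 3 \right)} + s^{2} - 2 \log{\left(s^{2} + 2 \right)}.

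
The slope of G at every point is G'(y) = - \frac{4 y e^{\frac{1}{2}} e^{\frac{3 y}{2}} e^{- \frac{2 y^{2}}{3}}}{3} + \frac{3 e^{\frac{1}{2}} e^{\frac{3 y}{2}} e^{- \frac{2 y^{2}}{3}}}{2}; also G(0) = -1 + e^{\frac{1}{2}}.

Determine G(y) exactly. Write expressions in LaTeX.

The substitution u = - \frac{2 y^{2}}{3} + \frac{3 y}{2} + \frac{1}{2} works: G'(y) is exactly (dG/du)*(du/dy) for that inner function.
A general antiderivative is e^{- \frac{2 y^{2}}{3} + \frac{3 y}{2} + \frac{1}{2}} + C.
The condition gives C = -1 + e^{\frac{1}{2}} - (e^{\frac{1}{2}}) = -1.
So G(y) = e^{- \frac{2 y^{2}}{3} + \frac{3 y}{2} + \frac{1}{2}} - 1.
Check: d/dy[e^{- \frac{2 y^{2}}{3} + \frac{3 y}{2} + \frac{1}{2}} - 1] = - \frac{4 y e^{\frac{1}{2}} e^{\frac{3 y}{2}} e^{- \frac{2 y^{2}}{3}}}{3} + \frac{3 e^{\frac{1}{2}} e^{\frac{3 y}{2}} e^{- \frac{2 y^{2}}{3}}}{2} = G'(y).

G(y) = e^{- \frac{2 y^{2}}{3} + \frac{3 y}{2} + \frac{1}{2}} - 1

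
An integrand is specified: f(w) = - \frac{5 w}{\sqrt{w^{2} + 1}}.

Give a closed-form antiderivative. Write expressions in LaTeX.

The substitution u = w^{2} + 1 works: f is exactly (dF/du)*(du/dw) for that inner function.
Check: d/dw[- 5 \sqrt{w^{2} + 1}] = - \frac{5 w}{\sqrt{w^{2} + 1}} = f(w).

An antiderivative is F(w) = - 5 \sqrt{w^{2} + 1}.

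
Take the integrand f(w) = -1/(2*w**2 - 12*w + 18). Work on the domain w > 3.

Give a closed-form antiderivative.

An antiderivative is F(w) = 1/(2*w - 6).

Check any antiderivative F(w) by computing F'(w) and comparing it with f(w).
Check: d/dw[1/(2*w - 6)] = -1/(2*w**2 - 12*w + 18) = f(w).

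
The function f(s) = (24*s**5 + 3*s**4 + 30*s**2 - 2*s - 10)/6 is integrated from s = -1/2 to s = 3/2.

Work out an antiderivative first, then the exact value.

Antiderivative: F(s) = 2*s**6/3 + s**5/10 + 5*s**3/3 - s**2/6 - 5*s/3; value = 841/80

Whatever form F(s) takes, F'(s) = f(s) is non-negotiable.
F(s) = 2*s**6/3 + s**5/10 + 5*s**3/3 - s**2/6 - 5*s/3 is an antiderivative of f.
Check: d/ds[2*s**6/3 + s**5/10 + 5*s**3/3 - s**2/6 - 5*s/3] = 4*s**5 + s**4/2 + 5*s**2 - s/3 - 5/3, which equals f(s).
F(3/2) = 3553/320; F(-1/2) = 189/320.
Integral = F(3/2) - F(-1/2) = 841/80.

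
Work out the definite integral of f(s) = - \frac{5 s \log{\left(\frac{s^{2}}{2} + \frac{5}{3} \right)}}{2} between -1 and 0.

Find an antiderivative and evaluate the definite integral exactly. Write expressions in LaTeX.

Antiderivative: F(s) = - \frac{5 \left(3 s^{2} \log{\left(\frac{s^{2}}{2} + \frac{5}{3} \right)} - 3 s^{2} + 10 \log{\left(3 s^{2} + 10 \right)}\right)}{12}; value = - \frac{25 \log{\left(10 \right)}}{6} - \frac{5}{4} + \frac{5 \log{\left(\frac{13}{6} \right)}}{4} + \frac{25 \log{\left(13 \right)}}{6}

A first test for any F(s): its s-derivative must equal f(s) identically.
F(s) = - \frac{5 \left(3 s^{2} \log{\left(\frac{s^{2}}{2} + \frac{5}{3} \right)} - 3 s^{2} + 10 \log{\left(3 s^{2} + 10 \right)}\right)}{12} is an antiderivative of f.
Check: d/ds[- \frac{5 \left(3 s^{2} \log{\left(\frac{s^{2}}{2} + \frac{5}{3} \right)} - 3 s^{2} + 10 \log{\left(3 s^{2} + 10 \right)}\right)}{12}] = - \frac{5 s \log{\left(3 s^{2} + 10 \right)}}{2} + \frac{5 s \log{\left(6 \right)}}{2}, which equals f(s).
F(0) = - \frac{25 \log{\left(10 \right)}}{6}; F(-1) = - \frac{25 \log{\left(13 \right)}}{6} - \frac{5 \log{\left(\frac{13}{6} \right)}}{4} + \frac{5}{4}.
Integral = F(0) - F(-1) = - \frac{25 \log{\left(10 \right)}}{6} - \frac{5}{4} + \frac{5 \log{\left(\frac{13}{6} \right)}}{4} + \frac{25 \log{\left(13 \right)}}{6}.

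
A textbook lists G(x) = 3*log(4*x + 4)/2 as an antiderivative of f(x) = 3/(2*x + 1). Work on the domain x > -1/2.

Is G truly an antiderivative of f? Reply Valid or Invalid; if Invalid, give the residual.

d/dx[G] = 3/(2*x + 2)
d/dx[G] - f(x) = -3/(4*x**2 + 6*x + 2) != 0.

Invalid: d/dx[G] - f = -3/(4*x**2 + 6*x + 2), which is not 0.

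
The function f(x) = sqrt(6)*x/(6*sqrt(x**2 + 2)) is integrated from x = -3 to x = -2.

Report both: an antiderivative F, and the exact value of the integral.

f matches the chain-rule pattern g'(h)*h' with inner function h(x) = 3*x**2/2 + 3; substituting u = h(x) collapses the integral.
F(x) = sqrt(3*x**2/2 + 3)/3 is an antiderivative of f.
Check: d/dx[sqrt(3*x**2/2 + 3)/3] = sqrt(6)*x/(6*sqrt(x**2 + 2)) = f(x).
F(-2) = 1; F(-3) = sqrt(66)/6.
Integral = F(-2) - F(-3) = 1 - sqrt(66)/6.

Antiderivative: F(x) = sqrt(3*x**2/2 + 3)/3; value = 1 - sqrt(66)/6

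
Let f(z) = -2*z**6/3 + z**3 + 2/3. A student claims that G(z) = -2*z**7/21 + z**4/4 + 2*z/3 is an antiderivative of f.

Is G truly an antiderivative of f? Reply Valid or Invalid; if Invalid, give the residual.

Valid: G'(z) = f(z).

d/dz[G] = -2*z**6/3 + z**3 + 2/3
This equals f(z) exactly, so the claim holds.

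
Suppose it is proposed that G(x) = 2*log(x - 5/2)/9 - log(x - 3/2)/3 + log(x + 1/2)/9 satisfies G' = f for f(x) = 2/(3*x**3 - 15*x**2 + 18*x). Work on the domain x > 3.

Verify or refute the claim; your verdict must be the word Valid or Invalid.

d/dx[G] = 16/(24*x**3 - 84*x**2 + 42*x + 45)
d/dx[G] - f(x) = (-24*x**2 + 68*x - 30)/(24*x**6 - 204*x**5 + 606*x**4 - 669*x**3 + 27*x**2 + 270*x) != 0.

Invalid: d/dx[G] - f = (-24*x**2 + 68*x - 30)/(24*x**6 - 204*x**5 + 606*x**4 - 669*x**3 + 27*x**2 + 270*x), which is not 0.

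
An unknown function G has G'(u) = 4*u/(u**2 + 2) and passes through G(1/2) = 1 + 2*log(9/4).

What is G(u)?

G(u) = 2*log(u**2 + 2) + 1

The substitution w = u**2 + 2 works: G'(u) is exactly (dG/dw)*(dw/du) for that inner function.
A general antiderivative is 2*log(u**2 + 2) + C.
The condition gives C = 1 + 2*log(9/4) - (2*log(9/4)) = 1.
So G(u) = 2*log(u**2 + 2) + 1.
Check: d/du[2*log(u**2 + 2) + 1] = 4*u/(u**2 + 2) = G'(u).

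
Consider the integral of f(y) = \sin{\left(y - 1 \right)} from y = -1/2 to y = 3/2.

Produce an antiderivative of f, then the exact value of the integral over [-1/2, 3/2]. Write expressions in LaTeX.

Since d/dy undoes antidifferentiation here, F'(y) = f(y) is required of F(y).
F(y) = - \cos{\left(y - 1 \right)} is an antiderivative of f.
Check: d/dy[- \cos{\left(y - 1 \right)}] = \sin{\left(y - 1 \right)} = f(y).
F(3/2) = - \cos{\left(\frac{1}{2} \right)}; F(-1/2) = - \cos{\left(\frac{3}{2} \right)}.
Integral = F(3/2) - F(-1/2) = - \cos{\left(\frac{1}{2} \right)} + \cos{\left(\frac{3}{2} \right)}.

Antiderivative: F(y) = - \cos{\left(y - 1 \right)}; value = - \cos{\left(\frac{1}{2} \right)} + \cos{\left(\frac{3}{2} \right)}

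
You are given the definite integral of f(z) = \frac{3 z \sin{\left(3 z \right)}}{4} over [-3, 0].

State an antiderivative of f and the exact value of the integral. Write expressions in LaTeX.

A candidate is checked by its d/dz: the result must match f(z).
F(z) = - \frac{z \cos{\left(3 z \right)}}{4} + \frac{\sin{\left(3 z \right)}}{12} is an antiderivative of f.
Check: d/dz[- \frac{z \cos{\left(3 z \right)}}{4} + \frac{\sin{\left(3 z \right)}}{12}] = \frac{3 z \sin{\left(3 z \right)}}{4} = f(z).
F(0) = 0; F(-3) = \frac{3 \cos{\left(9 \right)}}{4} - \frac{\sin{\left(9 \right)}}{12}.
Integral = F(0) - F(-3) = \frac{\sin{\left(9 \right)}}{12} - \frac{3 \cos{\left(9 \right)}}{4}.

Antiderivative: F(z) = - \frac{z \cos{\left(3 z \right)}}{4} + \frac{\sin{\left(3 z \right)}}{12}; value = \frac{\sin{\left(9 \right)}}{12} - \frac{3 \cos{\left(9 \right)}}{4}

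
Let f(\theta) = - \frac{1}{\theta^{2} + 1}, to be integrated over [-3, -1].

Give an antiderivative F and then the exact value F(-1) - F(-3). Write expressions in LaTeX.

Antiderivative: F(\theta) = - \operatorname{atan}{\left(\theta \right)}; value = - \operatorname{atan}{\left(3 \right)} + \frac{\pi}{4}

A candidate is checked by its d/d\theta: the result must match f(\theta).
F(\theta) = - \operatorname{atan}{\left(\theta \right)} is an antiderivative of f.
Check: d/d\theta[- \operatorname{atan}{\left(\theta \right)}] = - \frac{1}{\theta^{2} + 1} = f(\theta).
F(-1) = \frac{\pi}{4}; F(-3) = \operatorname{atan}{\left(3 \right)}.
Integral = F(-1) - F(-3) = - \operatorname{atan}{\left(3 \right)} + \frac{\pi}{4}.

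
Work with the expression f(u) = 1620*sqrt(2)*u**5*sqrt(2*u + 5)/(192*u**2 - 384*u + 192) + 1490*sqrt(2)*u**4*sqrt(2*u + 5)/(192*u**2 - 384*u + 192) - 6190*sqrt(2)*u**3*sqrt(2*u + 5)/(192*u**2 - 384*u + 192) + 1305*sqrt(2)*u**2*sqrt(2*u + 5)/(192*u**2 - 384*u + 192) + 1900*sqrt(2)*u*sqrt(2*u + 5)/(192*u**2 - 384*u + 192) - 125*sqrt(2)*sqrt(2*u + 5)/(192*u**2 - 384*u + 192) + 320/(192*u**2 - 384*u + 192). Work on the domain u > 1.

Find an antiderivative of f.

Integrate term by term and add the pieces.
Check: d/du[5*(72*sqrt(2)*u**5*sqrt(2*u + 5) + 224*sqrt(2)*u**4*sqrt(2*u + 5) - 106*sqrt(2)*u**3*sqrt(2*u + 5) - 290*sqrt(2)*u**2*sqrt(2*u + 5) + 475*sqrt(2)*u*sqrt(2*u + 5) - 375*sqrt(2)*sqrt(2*u + 5) - 64)/(192*(u - 1))] = (3240*sqrt(2)*u**6 + 11080*sqrt(2)*u**5 - 4930*sqrt(2)*u**4 - 28340*sqrt(2)*u**3 + 10325*sqrt(2)*u**2 + 9250*sqrt(2)*u + 320*sqrt(2*u + 5) - 625*sqrt(2))/(192*u**2*sqrt(2*u + 5) - 384*u*sqrt(2*u + 5) + 192*sqrt(2*u + 5)), which equals f(u).

An antiderivative is F(u) = 5*(72*sqrt(2)*u**5*sqrt(2*u + 5) + 224*sqrt(2)*u**4*sqrt(2*u + 5) - 106*sqrt(2)*u**3*sqrt(2*u + 5) - 290*sqrt(2)*u**2*sqrt(2*u + 5) + 475*sqrt(2)*u*sqrt(2*u + 5) - 375*sqrt(2)*sqrt(2*u + 5) - 64)/(192*(u - 1)).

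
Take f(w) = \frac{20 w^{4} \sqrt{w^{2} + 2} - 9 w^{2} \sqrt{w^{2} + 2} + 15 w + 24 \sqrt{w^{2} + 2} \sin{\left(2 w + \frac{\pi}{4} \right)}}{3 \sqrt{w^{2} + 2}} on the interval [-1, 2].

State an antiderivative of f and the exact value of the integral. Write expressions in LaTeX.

Antiderivative: F(w) = \frac{4 w^{5}}{3} - w^{3} + 5 \sqrt{w^{2} + 2} - 4 \cos{\left(2 w + \frac{\pi}{4} \right)}; value = - 5 \sqrt{3} - 4 \cos{\left(\frac{\pi}{4} + 4 \right)} + 4 \sin{\left(\frac{\pi}{4} + 2 \right)} + 5 \sqrt{6} + 35

Since d/dw undoes antidifferentiation here, F'(w) = f(w) is required of F(w).
F(w) = \frac{4 w^{5}}{3} - w^{3} + 5 \sqrt{w^{2} + 2} - 4 \cos{\left(2 w + \frac{\pi}{4} \right)} is an antiderivative of f.
Check: d/dw[\frac{4 w^{5}}{3} - w^{3} + 5 \sqrt{w^{2} + 2} - 4 \cos{\left(2 w + \frac{\pi}{4} \right)}] = \frac{20 w^{4} \sqrt{w^{2} + 2} - 9 w^{2} \sqrt{w^{2} + 2} + 15 w + 24 \sqrt{w^{2} + 2} \sin{\left(2 w + \frac{\pi}{4} \right)}}{3 \sqrt{w^{2} + 2}} = f(w).
F(2) = - 4 \cos{\left(\frac{\pi}{4} + 4 \right)} + 5 \sqrt{6} + \frac{104}{3}; F(-1) = - 4 \sin{\left(\frac{\pi}{4} + 2 \right)} - \frac{1}{3} + 5 \sqrt{3}.
Integral = F(2) - F(-1) = - 5 \sqrt{3} - 4 \cos{\left(\frac{\pi}{4} + 4 \right)} + 4 \sin{\left(\frac{\pi}{4} + 2 \right)} + 5 \sqrt{6} + 35.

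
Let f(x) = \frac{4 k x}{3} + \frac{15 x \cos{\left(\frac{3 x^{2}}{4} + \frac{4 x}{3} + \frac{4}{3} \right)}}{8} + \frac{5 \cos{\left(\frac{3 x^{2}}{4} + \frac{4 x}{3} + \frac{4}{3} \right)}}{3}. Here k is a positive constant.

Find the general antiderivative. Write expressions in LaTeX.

The integrand splits into summands that can be handled one at a time.
Check: d/dx[\frac{2 k x^{2}}{3} + \frac{5 \sin{\left(\frac{3 x^{2}}{4} + \frac{4 x}{3} + \frac{4}{3} \right)}}{4}] = \frac{4 k x}{3} + \frac{15 x \cos{\left(\frac{3 x^{2}}{4} + \frac{4 x}{3} + \frac{4}{3} \right)}}{8} + \frac{5 \cos{\left(\frac{3 x^{2}}{4} + \frac{4 x}{3} + \frac{4}{3} \right)}}{3} = f(x).

F(x) = \frac{2 k x^{2}}{3} + \frac{5 \sin{\left(\frac{3 x^{2}}{4} + \frac{4 x}{3} + \frac{4}{3} \right)}}{4} + C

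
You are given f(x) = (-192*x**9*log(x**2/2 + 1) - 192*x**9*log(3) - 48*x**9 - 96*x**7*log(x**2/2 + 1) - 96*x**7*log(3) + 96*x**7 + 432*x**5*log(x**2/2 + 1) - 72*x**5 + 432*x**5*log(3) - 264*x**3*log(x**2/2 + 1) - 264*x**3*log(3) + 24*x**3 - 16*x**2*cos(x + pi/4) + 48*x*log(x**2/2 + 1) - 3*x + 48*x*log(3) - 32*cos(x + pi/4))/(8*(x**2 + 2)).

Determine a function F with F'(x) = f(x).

An antiderivative is F(x) = -(48*x**8*log(3*x**2/2 + 3) - 96*x**6*log(3*x**2/2 + 3) + 72*x**4*log(3*x**2/2 + 3) - 24*x**2*log(3*x**2/2 + 3) + 3*log(3*x**2/2 + 3) + 32*sin(x + pi/4))/16.

Check any antiderivative F(x) by computing F'(x) and comparing it with f(x).
Check: d/dx[-(48*x**8*log(3*x**2/2 + 3) - 96*x**6*log(3*x**2/2 + 3) + 72*x**4*log(3*x**2/2 + 3) - 24*x**2*log(3*x**2/2 + 3) + 3*log(3*x**2/2 + 3) + 32*sin(x + pi/4))/16] = (-192*x**9*log(x**2/2 + 1) - 192*x**9*log(3) - 48*x**9 - 96*x**7*log(x**2/2 + 1) - 96*x**7*log(3) + 96*x**7 + 432*x**5*log(x**2/2 + 1) - 72*x**5 + 432*x**5*log(3) - 264*x**3*log(x**2/2 + 1) - 264*x**3*log(3) + 24*x**3 - 16*x**2*cos(x + pi/4) + 48*x*log(x**2/2 + 1) - 3*x + 48*x*log(3) - 32*cos(x + pi/4))/(8*x**2 + 16), which equals f(x).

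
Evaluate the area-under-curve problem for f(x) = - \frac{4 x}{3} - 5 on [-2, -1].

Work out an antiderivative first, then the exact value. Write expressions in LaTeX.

Antiderivative: F(x) = - \frac{2 x^{2}}{3} - 5 x; value = -3

Differentiate the proposed F(x) back; it has to land on f(x) exactly.
F(x) = - \frac{2 x^{2}}{3} - 5 x is an antiderivative of f.
Check: d/dx[- \frac{2 x^{2}}{3} - 5 x] = - \frac{4 x}{3} - 5 = f(x).
F(-1) = \frac{13}{3}; F(-2) = \frac{22}{3}.
Integral = F(-1) - F(-2) = -3.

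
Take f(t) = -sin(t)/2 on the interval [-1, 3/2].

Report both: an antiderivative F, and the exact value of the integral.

Recover f(t) by differentiating a candidate F(t); any mismatch rules it out.
F(t) = cos(t)/2 is an antiderivative of f.
Check: d/dt[cos(t)/2] = -sin(t)/2 = f(t).
F(3/2) = cos(3/2)/2; F(-1) = cos(1)/2.
Integral = F(3/2) - F(-1) = -cos(1)/2 + cos(3/2)/2.

Antiderivative: F(t) = cos(t)/2; value = -cos(1)/2 + cos(3/2)/2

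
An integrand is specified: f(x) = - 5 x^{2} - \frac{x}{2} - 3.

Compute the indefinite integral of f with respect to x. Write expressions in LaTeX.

Integrate term by term and add the pieces.
Check: d/dx[- \frac{5 x^{3}}{3} - \frac{x^{2}}{4} - 3 x] = - 5 x^{2} - \frac{x}{2} - 3 = f(x).

F(x) = - \frac{5 x^{3}}{3} - \frac{x^{2}}{4} - 3 x + C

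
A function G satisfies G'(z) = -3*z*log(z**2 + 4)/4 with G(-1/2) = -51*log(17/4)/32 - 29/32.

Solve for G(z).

A candidate passes only if d/dz[G] lands on the given G'(z) exactly.
A general antiderivative is -3*z**2*log(z**2 + 4)/8 + 3*z**2/8 - 3*log(z**2 + 4)/2 + C.
The condition gives C = -51*log(17/4)/32 - 29/32 - (3/32 - 51*log(17/4)/32) = -1.
So G(z) = (-3*z**2*log(z**2 + 4) + 3*z**2 - 12*log(z**2 + 4) - 8)/8.
Check: d/dz[(-3*z**2*log(z**2 + 4) + 3*z**2 - 12*log(z**2 + 4) - 8)/8] = -3*z*log(z**2 + 4)/4 = G'(z).

G(z) = (-3*z**2*log(z**2 + 4) + 3*z**2 - 12*log(z**2 + 4) - 8)/8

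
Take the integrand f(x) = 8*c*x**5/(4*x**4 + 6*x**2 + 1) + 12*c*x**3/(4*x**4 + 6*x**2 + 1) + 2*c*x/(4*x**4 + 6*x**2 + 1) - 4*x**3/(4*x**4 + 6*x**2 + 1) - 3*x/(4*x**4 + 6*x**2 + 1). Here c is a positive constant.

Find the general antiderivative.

The integrand splits into summands that can be handled one at a time.
Check: d/dx[(4*c*x**2 - log(2*x**4 + 3*x**2 + 1/2))/4] = (8*c*x**5 + 12*c*x**3 + 2*c*x - 4*x**3 - 3*x)/(4*x**4 + 6*x**2 + 1), which equals f(x).

F(x) = (4*c*x**2 - log(2*x**4 + 3*x**2 + 1/2))/4 + C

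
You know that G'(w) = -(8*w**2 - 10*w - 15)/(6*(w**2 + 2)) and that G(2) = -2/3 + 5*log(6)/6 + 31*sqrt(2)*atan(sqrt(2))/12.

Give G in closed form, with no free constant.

A first test for any G(w): its w-derivative must equal the given G'(w).
A general antiderivative is -4*w/3 + 5*log(w**2 + 2)/6 + 31*sqrt(2)*atan(sqrt(2)*w/2)/12 + C.
The condition gives C = -2/3 + 5*log(6)/6 + 31*sqrt(2)*atan(sqrt(2))/12 - (-8/3 + 5*log(6)/6 + 31*sqrt(2)*atan(sqrt(2))/12) = 2.
So G(w) = -(16*w - 10*log(w**2 + 2) - 31*sqrt(2)*atan(sqrt(2)*w/2) - 24)/12.
Check: d/dw[-(16*w - 10*log(w**2 + 2) - 31*sqrt(2)*atan(sqrt(2)*w/2) - 24)/12] = (-8*w**2 + 10*w + 15)/(6*w**2 + 12), which equals G'(w).

G(w) = -(16*w - 10*log(w**2 + 2) - 31*sqrt(2)*atan(sqrt(2)*w/2) - 24)/12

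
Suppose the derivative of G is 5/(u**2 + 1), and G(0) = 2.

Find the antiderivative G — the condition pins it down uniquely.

G(u) = 5*atan(u) + 2

A candidate passes only if d/du[G] lands on the given G'(u) exactly.
A general antiderivative is 5*atan(u) + C.
The condition gives C = 2 - (0) = 2.
So G(u) = 5*atan(u) + 2.
Check: d/du[5*atan(u) + 2] = 5/(u**2 + 1) = G'(u).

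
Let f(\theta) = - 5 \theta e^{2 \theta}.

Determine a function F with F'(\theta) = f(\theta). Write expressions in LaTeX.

An antiderivative is F(\theta) = \frac{\left(5 - 10 \theta\right) e^{2 \theta}}{4}.

Recognize the product-rule pattern: f = u'v + uv' with u = \frac{5}{4} - \frac{5 \theta}{2}, v = e^{2 \theta}, so integration by parts undoes it.
Check: d/d\theta[\frac{\left(5 - 10 \theta\right) e^{2 \theta}}{4}] = - 5 \theta e^{2 \theta} = f(\theta).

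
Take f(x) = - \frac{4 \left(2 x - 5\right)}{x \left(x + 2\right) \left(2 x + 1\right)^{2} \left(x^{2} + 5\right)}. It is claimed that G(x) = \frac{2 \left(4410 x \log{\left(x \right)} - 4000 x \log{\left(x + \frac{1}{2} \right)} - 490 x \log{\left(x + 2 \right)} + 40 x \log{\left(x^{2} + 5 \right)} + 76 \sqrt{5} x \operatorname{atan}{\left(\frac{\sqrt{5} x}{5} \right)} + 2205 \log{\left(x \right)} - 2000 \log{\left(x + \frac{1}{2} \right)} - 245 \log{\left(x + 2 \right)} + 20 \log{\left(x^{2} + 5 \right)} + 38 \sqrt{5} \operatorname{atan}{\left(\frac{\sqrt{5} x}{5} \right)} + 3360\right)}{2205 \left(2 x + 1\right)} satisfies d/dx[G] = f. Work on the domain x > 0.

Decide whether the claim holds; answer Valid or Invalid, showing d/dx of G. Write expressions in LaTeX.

Valid. The derivative of G reproduces f.

d/dx[G] = \frac{20 - 8 x}{4 x^{6} + 12 x^{5} + 29 x^{4} + 62 x^{3} + 45 x^{2} + 10 x}
This equals f(x) exactly, so the claim holds.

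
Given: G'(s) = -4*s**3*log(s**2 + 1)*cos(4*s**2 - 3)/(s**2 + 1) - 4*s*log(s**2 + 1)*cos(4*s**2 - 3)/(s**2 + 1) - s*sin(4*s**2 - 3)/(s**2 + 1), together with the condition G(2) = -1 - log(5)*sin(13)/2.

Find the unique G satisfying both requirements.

G(s) = -log(s**2 + 1)*sin(4*s**2 - 3)/2 - 1

Recognize the product-rule pattern: G'(s) = u'v + uv' with u = -log(s**2 + 1)/2, v = sin(4*s**2 - 3), so integration by parts undoes it.
A general antiderivative is -log(s**2 + 1)*sin(4*s**2 - 3)/2 + C.
The condition gives C = -1 - log(5)*sin(13)/2 - (-log(5)*sin(13)/2) = -1.
So G(s) = -log(s**2 + 1)*sin(4*s**2 - 3)/2 - 1.
Check: d/ds[-log(s**2 + 1)*sin(4*s**2 - 3)/2 - 1] = (-4*s**3*log(s**2 + 1)*cos(4*s**2 - 3) - 4*s*log(s**2 + 1)*cos(4*s**2 - 3) - s*sin(4*s**2 - 3))/(s**2 + 1), which equals G'(s).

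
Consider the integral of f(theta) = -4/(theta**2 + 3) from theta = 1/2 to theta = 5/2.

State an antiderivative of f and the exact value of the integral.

Antiderivative: F(theta) = -4*sqrt(3)*atan(sqrt(3)*theta/3)/3; value = -4*sqrt(3)*atan(5*sqrt(3)/6)/3 + 4*sqrt(3)*atan(sqrt(3)/6)/3

Recover f(theta) by differentiating a candidate F(theta); any mismatch rules it out.
F(theta) = -4*sqrt(3)*atan(sqrt(3)*theta/3)/3 is an antiderivative of f.
Check: d/dtheta[-4*sqrt(3)*atan(sqrt(3)*theta/3)/3] = -4/(theta**2 + 3) = f(theta).
F(5/2) = -4*sqrt(3)*atan(5*sqrt(3)/6)/3; F(1/2) = -4*sqrt(3)*atan(sqrt(3)/6)/3.
Integral = F(5/2) - F(1/2) = -4*sqrt(3)*atan(5*sqrt(3)/6)/3 + 4*sqrt(3)*atan(sqrt(3)/6)/3.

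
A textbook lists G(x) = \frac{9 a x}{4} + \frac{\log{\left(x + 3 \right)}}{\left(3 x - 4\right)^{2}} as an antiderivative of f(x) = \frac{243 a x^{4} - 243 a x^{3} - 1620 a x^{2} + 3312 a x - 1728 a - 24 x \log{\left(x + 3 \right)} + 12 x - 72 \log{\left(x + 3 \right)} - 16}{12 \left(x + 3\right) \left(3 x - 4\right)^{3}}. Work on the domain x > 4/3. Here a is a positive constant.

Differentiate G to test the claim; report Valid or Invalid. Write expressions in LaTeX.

Invalid: d/dx[G] - f = \frac{243 a x^{4} - 243 a x^{3} - 1620 a x^{2} + 3312 a x - 1728 a - 24 x \log{\left(x + 3 \right)} + 12 x - 72 \log{\left(x + 3 \right)} - 16}{162 x^{4} - 162 x^{3} - 1080 x^{2} + 2208 x - 1152}, which is not 0.

d/dx[G] = \frac{243 a x^{4} - 243 a x^{3} - 1620 a x^{2} + 3312 a x - 1728 a - 24 x \log{\left(x + 3 \right)} + 12 x - 72 \log{\left(x + 3 \right)} - 16}{108 x^{4} - 108 x^{3} - 720 x^{2} + 1472 x - 768}
d/dx[G] - f(x) = \frac{243 a x^{4} - 243 a x^{3} - 1620 a x^{2} + 3312 a x - 1728 a - 24 x \log{\left(x + 3 \right)} + 12 x - 72 \log{\left(x + 3 \right)} - 16}{162 x^{4} - 162 x^{3} - 1080 x^{2} + 2208 x - 1152} != 0.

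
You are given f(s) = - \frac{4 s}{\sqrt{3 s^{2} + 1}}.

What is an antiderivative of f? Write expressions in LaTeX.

An antiderivative is F(s) = - \frac{4 \sqrt{3 s^{2} + 1}}{3}.

The substitution u = 3 s^{2} + 1 works: f is exactly (dF/du)*(du/ds) for that inner function.
Check: d/ds[- \frac{4 \sqrt{3 s^{2} + 1}}{3}] = - \frac{4 s}{\sqrt{3 s^{2} + 1}} = f(s).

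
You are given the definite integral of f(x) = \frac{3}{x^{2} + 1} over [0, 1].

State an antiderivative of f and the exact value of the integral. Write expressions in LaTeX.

Antiderivative: F(x) = 3 \operatorname{atan}{\left(x \right)}; value = \frac{3 \pi}{4}

Recover f(x) by differentiating a candidate F(x); any mismatch rules it out.
F(x) = 3 \operatorname{atan}{\left(x \right)} is an antiderivative of f.
Check: d/dx[3 \operatorname{atan}{\left(x \right)}] = \frac{3}{x^{2} + 1} = f(x).
F(1) = \frac{3 \pi}{4}; F(0) = 0.
Integral = F(1) - F(0) = \frac{3 \pi}{4}.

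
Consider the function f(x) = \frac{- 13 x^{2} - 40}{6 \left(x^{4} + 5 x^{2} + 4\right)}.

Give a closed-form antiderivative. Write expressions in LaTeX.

An antiderivative is F(x) = - \frac{2 \operatorname{atan}{\left(\frac{x}{2} \right)} + 9 \operatorname{atan}{\left(x \right)}}{6}.

For F(x) to be correct the identity F'(x) - f(x) = 0 must hold.
Check: d/dx[- \frac{2 \operatorname{atan}{\left(\frac{x}{2} \right)} + 9 \operatorname{atan}{\left(x \right)}}{6}] = \frac{- 13 x^{2} - 40}{6 x^{4} + 30 x^{2} + 24}, which equals f(x).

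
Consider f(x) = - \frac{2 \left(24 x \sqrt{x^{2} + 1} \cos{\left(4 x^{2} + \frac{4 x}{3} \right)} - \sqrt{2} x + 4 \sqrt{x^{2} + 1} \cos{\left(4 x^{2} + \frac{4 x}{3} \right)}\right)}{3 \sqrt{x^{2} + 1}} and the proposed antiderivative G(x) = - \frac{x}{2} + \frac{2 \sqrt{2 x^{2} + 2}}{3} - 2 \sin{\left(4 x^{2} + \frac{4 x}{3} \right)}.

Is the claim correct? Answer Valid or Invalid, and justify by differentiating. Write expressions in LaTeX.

Invalid: d/dx[G] - f = - \frac{1}{2}, which is not 0.

d/dx[G] = \frac{- 96 x \sqrt{x^{2} + 1} \cos{\left(4 x^{2} + \frac{4 x}{3} \right)} + 4 \sqrt{2} x - 16 \sqrt{x^{2} + 1} \cos{\left(4 x^{2} + \frac{4 x}{3} \right)} - 3 \sqrt{x^{2} + 1}}{6 \sqrt{x^{2} + 1}}
d/dx[G] - f(x) = - \frac{1}{2} != 0.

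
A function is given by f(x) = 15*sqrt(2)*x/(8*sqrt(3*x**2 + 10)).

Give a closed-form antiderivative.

f matches the chain-rule pattern g'(h)*h' with inner function h(x) = 3*x**2/2 + 5; substituting u = h(x) collapses the integral.
Check: d/dx[5*sqrt(2)*sqrt(3*x**2 + 10)/8] = 15*sqrt(2)*x/(8*sqrt(3*x**2 + 10)) = f(x).

An antiderivative is F(x) = 5*sqrt(2)*sqrt(3*x**2 + 10)/8.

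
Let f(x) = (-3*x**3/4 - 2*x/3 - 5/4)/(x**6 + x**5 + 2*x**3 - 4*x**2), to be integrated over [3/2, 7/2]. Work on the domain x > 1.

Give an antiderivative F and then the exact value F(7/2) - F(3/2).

The denominator factors as 12*x**2*(x - 1)*(x + 2)*(x**2 + 2); partial fractions split f into directly integrable pieces: 5*(5*x - 16)/(432*(x**2 + 2)) - 73/(864*(x + 2)) - 8/(27*(x - 1)) + 31/(96*x) + 5/(16*x**2).
F(x) = (279*x*log(x) - 256*x*log(x - 1) - 73*x*log(x + 2) + 25*x*log(x**2 + 2) - 80*sqrt(2)*x*atan(sqrt(2)*x/2) - 270)/(864*x) is an antiderivative of f.
Check: d/dx[(279*x*log(x) - 256*x*log(x - 1) - 73*x*log(x + 2) + 25*x*log(x**2 + 2) - 80*sqrt(2)*x*atan(sqrt(2)*x/2) - 270)/(864*x)] = (-9*x**3 - 8*x - 15)/(12*x**6 + 12*x**5 + 24*x**3 - 48*x**2), which equals f(x).
F(7/2) = -8*log(5/2)/27 - 5*sqrt(2)*atan(7*sqrt(2)/4)/54 - 73*log(11/2)/864 - 5/56 + 25*log(57/4)/864 + 31*log(7/2)/96; F(3/2) = -5/24 - 5*sqrt(2)*atan(3*sqrt(2)/4)/54 - 73*log(7/2)/864 + 25*log(17/4)/864 + 31*log(3/2)/96 + 8*log(2)/27.
Integral = F(7/2) - F(3/2) = -8*log(5/2)/27 - 8*log(2)/27 - 5*sqrt(2)*atan(7*sqrt(2)/4)/54 - 73*log(11/2)/864 - 31*log(3/2)/96 - 25*log(17/4)/864 + 25*log(57/4)/864 + 5*sqrt(2)*atan(3*sqrt(2)/4)/54 + 5/42 + 11*log(7/2)/27.

Antiderivative: F(x) = (279*x*log(x) - 256*x*log(x - 1) - 73*x*log(x + 2) + 25*x*log(x**2 + 2) - 80*sqrt(2)*x*atan(sqrt(2)*x/2) - 270)/(864*x); value = -8*log(5/2)/27 - 8*log(2)/27 - 5*sqrt(2)*atan(7*sqrt(2)/4)/54 - 73*log(11/2)/864 - 31*log(3/2)/96 - 25*log(17/4)/864 + 25*log(57/4)/864 + 5*sqrt(2)*atan(3*sqrt(2)/4)/54 + 5/42 + 11*log(7/2)/27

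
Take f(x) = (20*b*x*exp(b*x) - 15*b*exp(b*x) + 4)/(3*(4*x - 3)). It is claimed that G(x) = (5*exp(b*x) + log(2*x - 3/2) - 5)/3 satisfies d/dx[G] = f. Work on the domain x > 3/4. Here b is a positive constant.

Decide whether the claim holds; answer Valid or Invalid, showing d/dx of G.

Valid - differentiating G returns exactly f.

d/dx[G] = (20*b*x*exp(b*x) - 15*b*exp(b*x) + 4)/(12*x - 9)
This equals f(x) exactly, so the claim holds.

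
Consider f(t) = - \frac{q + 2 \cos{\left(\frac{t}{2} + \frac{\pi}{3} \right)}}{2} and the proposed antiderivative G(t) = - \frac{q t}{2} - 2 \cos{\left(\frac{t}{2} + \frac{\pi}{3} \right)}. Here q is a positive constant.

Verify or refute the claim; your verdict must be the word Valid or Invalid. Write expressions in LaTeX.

Invalid: d/dt[G] - f = \sin{\left(\frac{t}{2} + \frac{\pi}{3} \right)} + \cos{\left(\frac{t}{2} + \frac{\pi}{3} \right)}, which is not 0.

d/dt[G] = - \frac{q}{2} + \sin{\left(\frac{t}{2} + \frac{\pi}{3} \right)}
d/dt[G] - f(t) = \sin{\left(\frac{t}{2} + \frac{\pi}{3} \right)} + \cos{\left(\frac{t}{2} + \frac{\pi}{3} \right)} != 0.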